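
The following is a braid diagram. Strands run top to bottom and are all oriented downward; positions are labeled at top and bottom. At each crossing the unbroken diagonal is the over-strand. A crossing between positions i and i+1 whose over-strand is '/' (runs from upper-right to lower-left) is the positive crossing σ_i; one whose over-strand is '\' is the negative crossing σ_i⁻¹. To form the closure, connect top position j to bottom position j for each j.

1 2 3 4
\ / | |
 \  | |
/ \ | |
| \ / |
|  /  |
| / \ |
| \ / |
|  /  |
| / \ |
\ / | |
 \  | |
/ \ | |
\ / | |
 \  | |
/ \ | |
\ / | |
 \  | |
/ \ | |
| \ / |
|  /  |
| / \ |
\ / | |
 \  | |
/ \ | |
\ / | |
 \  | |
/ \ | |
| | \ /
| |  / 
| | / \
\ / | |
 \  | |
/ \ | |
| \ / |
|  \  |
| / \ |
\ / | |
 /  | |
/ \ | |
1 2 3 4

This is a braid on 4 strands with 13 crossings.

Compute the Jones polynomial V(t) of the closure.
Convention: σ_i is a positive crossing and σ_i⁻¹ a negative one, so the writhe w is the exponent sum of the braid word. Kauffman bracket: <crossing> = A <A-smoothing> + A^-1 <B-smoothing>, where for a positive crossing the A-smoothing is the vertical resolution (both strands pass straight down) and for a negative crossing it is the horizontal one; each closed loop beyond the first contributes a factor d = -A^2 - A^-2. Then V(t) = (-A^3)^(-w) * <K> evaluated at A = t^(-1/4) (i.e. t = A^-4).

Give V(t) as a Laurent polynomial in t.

Reading the diagram top to bottom ('/'-over between positions i,i+1 = s_i, '\'-over = s_i^-1): braid word = s1^-1 s2 s2 s1^-1 s1^-1 s1^-1 s2 s1^-1 s1^-1 s3 s1^-1 s2^-1 s1.
The presented braid s1^-1 s2 s2 s1^-1 s1^-1 s1^-1 s2 s1^-1 s1^-1 s3 s1^-1 s2^-1 s1 on 4 strands reduces by inverse Markov moves (closure unchanged at each step):
  Deconjugate: the word is γ·β·γ⁻¹ with γ = s1^-1 s2 (prefix) and γ⁻¹ = s2^-1 s1 (suffix); strip both.
Reduced to β = s2 s1^-1 s1^-1 s1^-1 s2 s1^-1 s1^-1 s3 s1^-1 on 4 strands, 9 crossings.
Compute on β:
Braid: s2 s1^-1 s1^-1 s1^-1 s2 s1^-1 s1^-1 s3 s1^-1 on 4 strands, 9 crossings.
Writhe w = (#positive) - (#negative) = 3 - 6 = -3.
Computing the Kauffman bracket via state sum. There are 2^9 = 512 states.
Smooth each crossing (0=||, 1=⌣⌢); contribution A^(Σ sign_k(1-2s_k)) * d^(L-1).
Tabulate the states by total A-exponent and number of loops L (A-exp: L × count):
  A^9: L=8 ×1
  A^7: L=7 ×9
  A^5: L=6 ×36
  A^3: L=5 ×84
  A^1: L=4 ×126
  A^-1: L=3 ×124, L=5 ×2
  A^-3: L=2 ×75, L=4 ×9
  A^-5: L=1 ×21, L=3 ×15
  A^-7: L=2 ×8, L=4 ×1
  A^-9: L=3 ×1
Each group contributes A^e * Σ count * d^(L-1):
Powers of d = -A^2 - A^-2: d^2 = A^4 + 2 + A^-4; d^3 = -A^6 - 3*A^2 - 3*A^-2 - A^-6; d^4 = A^8 + 4*A^4 + 6 + 4*A^-4 + A^-8; d^5 = -A^10 - 5*A^6 - 10*A^2 - 10*A^-2 - 5*A^-6 - A^-10; d^6 = A^12 + 6*A^8 + 15*A^4 + 20 + 15*A^-4 + 6*A^-8 + A^-12; d^7 = -A^14 - 7*A^10 - 21*A^6 - 35*A^2 - 35*A^-2 - 21*A^-6 - 7*A^-10 - A^-14.
  A^9 * (d^7) = -A^23 - 7*A^19 - 21*A^15 - 35*A^11 - 35*A^7 - 21*A^3 - 7*A^-1 - A^-5
  A^7 * (9*d^6) = 9*A^19 + 54*A^15 + 135*A^11 + 180*A^7 + 135*A^3 + 54*A^-1 + 9*A^-5
  A^5 * (36*d^5) = -36*A^15 - 180*A^11 - 360*A^7 - 360*A^3 - 180*A^-1 - 36*A^-5
  A^3 * (84*d^4) = 84*A^11 + 336*A^7 + 504*A^3 + 336*A^-1 + 84*A^-5
  A^1 * (126*d^3) = -126*A^7 - 378*A^3 - 378*A^-1 - 126*A^-5
  A^-1 * (124*d^2 + 2*d^4) = 2*A^7 + 132*A^3 + 260*A^-1 + 132*A^-5 + 2*A^-9
  A^-3 * (75*d + 9*d^3) = -9*A^3 - 102*A^-1 - 102*A^-5 - 9*A^-9
  A^-5 * (21 + 15*d^2) = 15*A^-1 + 51*A^-5 + 15*A^-9
  A^-7 * (8*d + d^3) = -A^-1 - 11*A^-5 - 11*A^-9 - A^-13
  A^-9 * (d^2) = A^-5 + 2*A^-9 + A^-13
Summing the groups: <K> = -A^23 + 2*A^19 - 3*A^15 + 4*A^11 - 3*A^7 + 3*A^3 - 3*A^-1 + A^-5 - A^-9
Normalise by the writhe: (-A^3)^(-w) = (-A^3)^(3) = -A^9, so f(A) = -A^9 * <K> = A^32 - 2*A^28 + 3*A^24 - 4*A^20 + 3*A^16 - 3*A^12 + 3*A^8 - A^4 + 1.
Substitute A = t^(-1/4), i.e. A^e → t^(-e/4): V(t) = 1 - t^-1 + 3*t^-2 - 3*t^-3 + 3*t^-4 - 4*t^-5 + 3*t^-6 - 2*t^-7 + t^-8

Answer: 1 - t^-1 + 3*t^-2 - 3*t^-3 + 3*t^-4 - 4*t^-5 + 3*t^-6 - 2*t^-7 + t^-8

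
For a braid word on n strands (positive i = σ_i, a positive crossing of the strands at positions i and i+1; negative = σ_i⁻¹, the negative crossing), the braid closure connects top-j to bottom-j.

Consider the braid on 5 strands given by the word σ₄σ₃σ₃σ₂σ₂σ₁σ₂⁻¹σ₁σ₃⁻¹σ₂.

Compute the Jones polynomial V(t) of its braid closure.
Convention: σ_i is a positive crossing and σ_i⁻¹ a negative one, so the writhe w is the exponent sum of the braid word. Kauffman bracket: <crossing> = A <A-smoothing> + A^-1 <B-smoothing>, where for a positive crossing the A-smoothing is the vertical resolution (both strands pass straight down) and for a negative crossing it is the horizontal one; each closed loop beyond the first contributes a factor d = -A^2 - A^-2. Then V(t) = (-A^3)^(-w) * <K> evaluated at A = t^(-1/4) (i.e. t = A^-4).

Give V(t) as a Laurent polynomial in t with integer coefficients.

-t^8 + t^7 - 2*t^6 + 3*t^5 - 2*t^4 + 3*t^3 - 2*t^2 + t

Derivation:
Braid: s4 s3 s3 s2 s2 s1 s2^-1 s1 s3^-1 s2 on 5 strands, 10 crossings.
Writhe w = (#positive) - (#negative) = 8 - 2 = 6.
State-sum expansion of <K>. There are 2^10 = 1024 states.
Each crossing splits two ways (0=vertical, 1=horizontal). The state's weight is A^(#A-smoothings - #B-smoothings) * d^(loops - 1).
Tabulate the states by total A-exponent and number of loops L (A-exp: L × count):
  A^10: L=3 ×1
  A^8: L=2 ×3, L=4 ×7
  A^6: L=1 ×2, L=3 ×29, L=5 ×14
  A^4: L=2 ×39, L=4 ×72, L=6 ×9
  A^2: L=1 ×17, L=3 ×137, L=5 ×54, L=7 ×2
  A^0: L=2 ×109, L=4 ×128, L=6 ×15
  A^-2: L=1 ×30, L=3 ×132, L=5 ×47, L=7 ×1
  A^-4: L=2 ×49, L=4 ×65, L=6 ×6
  A^-6: L=3 ×31, L=5 ×14
  A^-8: L=4 ×9, L=6 ×1
  A^-10: L=5 ×1
Each group contributes A^e * Σ count * d^(L-1):
Powers of d = -A^2 - A^-2: d^2 = A^4 + 2 + A^-4; d^3 = -A^6 - 3*A^2 - 3*A^-2 - A^-6; d^4 = A^8 + 4*A^4 + 6 + 4*A^-4 + A^-8; d^5 = -A^10 - 5*A^6 - 10*A^2 - 10*A^-2 - 5*A^-6 - A^-10; d^6 = A^12 + 6*A^8 + 15*A^4 + 20 + 15*A^-4 + 6*A^-8 + A^-12.
  A^10 * (d^2) = A^14 + 2*A^10 + A^6
  A^8 * (3*d + 7*d^3) = -7*A^14 - 24*A^10 - 24*A^6 - 7*A^2
  A^6 * (2 + 29*d^2 + 14*d^4) = 14*A^14 + 85*A^10 + 144*A^6 + 85*A^2 + 14*A^-2
  A^4 * (39*d + 72*d^3 + 9*d^5) = -9*A^14 - 117*A^10 - 345*A^6 - 345*A^2 - 117*A^-2 - 9*A^-6
  A^2 * (17 + 137*d^2 + 54*d^4 + 2*d^6) = 2*A^14 + 66*A^10 + 383*A^6 + 655*A^2 + 383*A^-2 + 66*A^-6 + 2*A^-10
  A^0 * (109*d + 128*d^3 + 15*d^5) = -15*A^10 - 203*A^6 - 643*A^2 - 643*A^-2 - 203*A^-6 - 15*A^-10
  A^-2 * (30 + 132*d^2 + 47*d^4 + d^6) = A^10 + 53*A^6 + 335*A^2 + 596*A^-2 + 335*A^-6 + 53*A^-10 + A^-14
  A^-4 * (49*d + 65*d^3 + 6*d^5) = -6*A^6 - 95*A^2 - 304*A^-2 - 304*A^-6 - 95*A^-10 - 6*A^-14
  A^-6 * (31*d^2 + 14*d^4) = 14*A^2 + 87*A^-2 + 146*A^-6 + 87*A^-10 + 14*A^-14
  A^-8 * (9*d^3 + d^5) = -A^2 - 14*A^-2 - 37*A^-6 - 37*A^-10 - 14*A^-14 - A^-18
  A^-10 * (d^4) = A^-2 + 4*A^-6 + 6*A^-10 + 4*A^-14 + A^-18
Summing the groups: <K> = A^14 - 2*A^10 + 3*A^6 - 2*A^2 + 3*A^-2 - 2*A^-6 + A^-10 - A^-14
Normalise by the writhe: (-A^3)^(-w) = (-A^3)^(-6) = A^-18, so f(A) = A^-18 * <K> = A^-4 - 2*A^-8 + 3*A^-12 - 2*A^-16 + 3*A^-20 - 2*A^-24 + A^-28 - A^-32.
Substitute A = t^(-1/4), i.e. A^e → t^(-e/4): V(t) = -t^8 + t^7 - 2*t^6 + 3*t^5 - 2*t^4 + 3*t^3 - 2*t^2 + t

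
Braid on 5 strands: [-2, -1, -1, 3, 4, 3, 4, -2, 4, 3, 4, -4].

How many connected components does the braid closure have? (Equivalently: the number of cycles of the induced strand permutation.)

Track the strand permutation on 5 strands, starting from identity.
  step 1: s2^-1 swaps positions 2,3 -> [1 3 2 4 5]
  step 2: s1^-1 swaps positions 1,2 -> [3 1 2 4 5]
  step 3: s1^-1 swaps positions 1,2 -> [1 3 2 4 5]
  step 4: s3 swaps positions 3,4 -> [1 3 4 2 5]
  step 5: s4 swaps positions 4,5 -> [1 3 4 5 2]
  step 6: s3 swaps positions 3,4 -> [1 3 5 4 2]
  step 7: s4 swaps positions 4,5 -> [1 3 5 2 4]
  step 8: s2^-1 swaps positions 2,3 -> [1 5 3 2 4]
  step 9: s4 swaps positions 4,5 -> [1 5 3 4 2]
  step 10: s3 swaps positions 3,4 -> [1 5 4 3 2]
  step 11: s4 swaps positions 4,5 -> [1 5 4 2 3]
  step 12: s4^-1 swaps positions 4,5 -> [1 5 4 3 2]
Final permutation (position -> original strand): [1 5 4 3 2]
Closure components = cycle count of this permutation = 3.

Answer: 3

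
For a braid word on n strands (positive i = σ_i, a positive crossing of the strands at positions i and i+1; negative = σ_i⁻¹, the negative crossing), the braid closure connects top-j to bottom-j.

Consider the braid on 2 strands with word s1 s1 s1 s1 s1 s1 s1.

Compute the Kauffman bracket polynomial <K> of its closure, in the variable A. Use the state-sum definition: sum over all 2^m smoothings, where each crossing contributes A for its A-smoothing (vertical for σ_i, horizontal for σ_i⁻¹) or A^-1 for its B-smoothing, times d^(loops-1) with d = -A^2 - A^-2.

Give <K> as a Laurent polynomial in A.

-A^9 - A + A^-3 - A^-7 + A^-11 - A^-15 + A^-19

Derivation:
Braid: s1 s1 s1 s1 s1 s1 s1 on 2 strands, 7 crossings.
Writhe w = (#positive) - (#negative) = 7 - 0 = 7.
State-sum expansion of <K>. There are 2^7 = 128 states.
Smooth each crossing (0=||, 1=⌣⌢); contribution A^(Σ sign_k(1-2s_k)) * d^(L-1).
Tabulate the states by total A-exponent and number of loops L (A-exp: L × count):
  A^7: L=2 ×1
  A^5: L=1 ×7
  A^3: L=2 ×21
  A^1: L=3 ×35
  A^-1: L=4 ×35
  A^-3: L=5 ×21
  A^-5: L=6 ×7
  A^-7: L=7 ×1
Each group contributes A^e * Σ count * d^(L-1):
Powers of d = -A^2 - A^-2: d^2 = A^4 + 2 + A^-4; d^3 = -A^6 - 3*A^2 - 3*A^-2 - A^-6; d^4 = A^8 + 4*A^4 + 6 + 4*A^-4 + A^-8; d^5 = -A^10 - 5*A^6 - 10*A^2 - 10*A^-2 - 5*A^-6 - A^-10; d^6 = A^12 + 6*A^8 + 15*A^4 + 20 + 15*A^-4 + 6*A^-8 + A^-12.
  A^7 * (d) = -A^9 - A^5
  A^5 * (7) = 7*A^5
  A^3 * (21*d) = -21*A^5 - 21*A
  A^1 * (35*d^2) = 35*A^5 + 70*A + 35*A^-3
  A^-1 * (35*d^3) = -35*A^5 - 105*A - 105*A^-3 - 35*A^-7
  A^-3 * (21*d^4) = 21*A^5 + 84*A + 126*A^-3 + 84*A^-7 + 21*A^-11
  A^-5 * (7*d^5) = -7*A^5 - 35*A - 70*A^-3 - 70*A^-7 - 35*A^-11 - 7*A^-15
  A^-7 * (d^6) = A^5 + 6*A + 15*A^-3 + 20*A^-7 + 15*A^-11 + 6*A^-15 + A^-19
Summing the groups: <K> = -A^9 - A + A^-3 - A^-7 + A^-11 - A^-15 + A^-19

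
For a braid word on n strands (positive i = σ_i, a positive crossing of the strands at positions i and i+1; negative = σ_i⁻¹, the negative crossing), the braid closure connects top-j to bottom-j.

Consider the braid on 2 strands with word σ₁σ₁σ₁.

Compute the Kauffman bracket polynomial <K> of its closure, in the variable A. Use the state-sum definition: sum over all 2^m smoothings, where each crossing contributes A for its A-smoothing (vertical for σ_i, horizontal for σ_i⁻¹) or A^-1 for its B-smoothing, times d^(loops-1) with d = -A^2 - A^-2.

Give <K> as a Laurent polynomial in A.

Braid: s1 s1 s1 on 2 strands, 3 crossings.
Writhe w = (#positive) - (#negative) = 3 - 0 = 3.
State-sum expansion of <K>. There are 2^3 = 8 states.
Each crossing splits two ways (0=vertical, 1=horizontal). The state's weight is A^(#A-smoothings - #B-smoothings) * d^(loops - 1).
  state 000: A-exp=+3, loops=2, term = A^3 * d^1
  state 001: A-exp=+1, loops=1, term = A^1 * d^0
  state 010: A-exp=+1, loops=1, term = A^1 * d^0
  state 011: A-exp=-1, loops=2, term = A^-1 * d^1
  state 100: A-exp=+1, loops=1, term = A^1 * d^0
  state 101: A-exp=-1, loops=2, term = A^-1 * d^1
  state 110: A-exp=-1, loops=2, term = A^-1 * d^1
  state 111: A-exp=-3, loops=3, term = A^-3 * d^2
Collect the terms by A-exponent (count of states per loop number):
Powers of d = -A^2 - A^-2: d^2 = A^4 + 2 + A^-4.
  A^3 * (d) = -A^5 - A
  A^1 * (3) = 3*A
  A^-1 * (3*d) = -3*A - 3*A^-3
  A^-3 * (d^2) = A + 2*A^-3 + A^-7
Summing the groups: <K> = -A^5 - A^-3 + A^-7

Answer: -A^5 - A^-3 + A^-7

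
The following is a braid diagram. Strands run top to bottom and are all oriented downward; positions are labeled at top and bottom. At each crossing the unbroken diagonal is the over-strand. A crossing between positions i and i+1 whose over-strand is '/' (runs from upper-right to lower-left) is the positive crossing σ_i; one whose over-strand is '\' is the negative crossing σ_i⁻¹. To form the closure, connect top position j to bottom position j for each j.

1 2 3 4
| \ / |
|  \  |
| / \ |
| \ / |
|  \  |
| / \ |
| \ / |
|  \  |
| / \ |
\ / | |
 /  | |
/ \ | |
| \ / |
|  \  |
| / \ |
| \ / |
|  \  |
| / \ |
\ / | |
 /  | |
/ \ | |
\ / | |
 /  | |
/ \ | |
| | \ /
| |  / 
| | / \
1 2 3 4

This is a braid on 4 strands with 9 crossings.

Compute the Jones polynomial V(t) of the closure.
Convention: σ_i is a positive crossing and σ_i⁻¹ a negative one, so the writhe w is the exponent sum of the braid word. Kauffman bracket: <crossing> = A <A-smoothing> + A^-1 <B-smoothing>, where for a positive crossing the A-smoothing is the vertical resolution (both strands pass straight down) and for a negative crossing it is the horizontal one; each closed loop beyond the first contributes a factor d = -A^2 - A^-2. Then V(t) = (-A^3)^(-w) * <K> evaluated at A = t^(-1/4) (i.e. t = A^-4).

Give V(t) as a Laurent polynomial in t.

Reading the diagram top to bottom ('/'-over between positions i,i+1 = s_i, '\'-over = s_i^-1): braid word = s2^-1 s2^-1 s2^-1 s1 s2^-1 s2^-1 s1 s1 s3.
The presented braid s2^-1 s2^-1 s2^-1 s1 s2^-1 s2^-1 s1 s1 s3 on 4 strands reduces by inverse Markov moves (closure unchanged at each step):
  Destabilize: the word has the form β·s3 where s3 occurs only as the final letter (β ∈ B_3); drop it and the last strand → 3 strands.
Reduced to β = s2^-1 s2^-1 s2^-1 s1 s2^-1 s2^-1 s1 s1 on 3 strands, 8 crossings.
Compute on β:
Braid: s2^-1 s2^-1 s2^-1 s1 s2^-1 s2^-1 s1 s1 on 3 strands, 8 crossings.
Writhe w = (#positive) - (#negative) = 3 - 5 = -2.
Computing the Kauffman bracket via state sum. There are 2^8 = 256 states.
For each crossing: s=0 is the vertical smoothing, s=1 horizontal. Crossing k contributes A^(sign_k * (1 - 2*s_k)); loop factor d = -A^2 - A^-2.
Tabulate the states by total A-exponent and number of loops L (A-exp: L × count):
  A^8: L=6 ×1
  A^6: L=5 ×8
  A^4: L=4 ×27, L=6 ×1
  A^2: L=3 ×50, L=5 ×6
  A^0: L=2 ×53, L=4 ×17
  A^-2: L=1 ×27, L=3 ×28, L=5 ×1
  A^-4: L=2 ×24, L=4 ×4
  A^-6: L=3 ×8
  A^-8: L=4 ×1
Each group contributes A^e * Σ count * d^(L-1):
Powers of d = -A^2 - A^-2: d^2 = A^4 + 2 + A^-4; d^3 = -A^6 - 3*A^2 - 3*A^-2 - A^-6; d^4 = A^8 + 4*A^4 + 6 + 4*A^-4 + A^-8; d^5 = -A^10 - 5*A^6 - 10*A^2 - 10*A^-2 - 5*A^-6 - A^-10.
  A^8 * (d^5) = -A^18 - 5*A^14 - 10*A^10 - 10*A^6 - 5*A^2 - A^-2
  A^6 * (8*d^4) = 8*A^14 + 32*A^10 + 48*A^6 + 32*A^2 + 8*A^-2
  A^4 * (27*d^3 + d^5) = -A^14 - 32*A^10 - 91*A^6 - 91*A^2 - 32*A^-2 - A^-6
  A^2 * (50*d^2 + 6*d^4) = 6*A^10 + 74*A^6 + 136*A^2 + 74*A^-2 + 6*A^-6
  A^0 * (53*d + 17*d^3) = -17*A^6 - 104*A^2 - 104*A^-2 - 17*A^-6
  A^-2 * (27 + 28*d^2 + d^4) = A^6 + 32*A^2 + 89*A^-2 + 32*A^-6 + A^-10
  A^-4 * (24*d + 4*d^3) = -4*A^2 - 36*A^-2 - 36*A^-6 - 4*A^-10
  A^-6 * (8*d^2) = 8*A^-2 + 16*A^-6 + 8*A^-10
  A^-8 * (d^3) = -A^-2 - 3*A^-6 - 3*A^-10 - A^-14
Summing the groups: <K> = -A^18 + 2*A^14 - 4*A^10 + 5*A^6 - 4*A^2 + 5*A^-2 - 3*A^-6 + 2*A^-10 - A^-14
Normalise by the writhe: (-A^3)^(-w) = (-A^3)^(2) = A^6, so f(A) = A^6 * <K> = -A^24 + 2*A^20 - 4*A^16 + 5*A^12 - 4*A^8 + 5*A^4 - 3 + 2*A^-4 - A^-8.
Substitute A = t^(-1/4), i.e. A^e → t^(-e/4): V(t) = -t^2 + 2*t - 3 + 5*t^-1 - 4*t^-2 + 5*t^-3 - 4*t^-4 + 2*t^-5 - t^-6

Answer: -t^2 + 2*t - 3 + 5*t^-1 - 4*t^-2 + 5*t^-3 - 4*t^-4 + 2*t^-5 - t^-6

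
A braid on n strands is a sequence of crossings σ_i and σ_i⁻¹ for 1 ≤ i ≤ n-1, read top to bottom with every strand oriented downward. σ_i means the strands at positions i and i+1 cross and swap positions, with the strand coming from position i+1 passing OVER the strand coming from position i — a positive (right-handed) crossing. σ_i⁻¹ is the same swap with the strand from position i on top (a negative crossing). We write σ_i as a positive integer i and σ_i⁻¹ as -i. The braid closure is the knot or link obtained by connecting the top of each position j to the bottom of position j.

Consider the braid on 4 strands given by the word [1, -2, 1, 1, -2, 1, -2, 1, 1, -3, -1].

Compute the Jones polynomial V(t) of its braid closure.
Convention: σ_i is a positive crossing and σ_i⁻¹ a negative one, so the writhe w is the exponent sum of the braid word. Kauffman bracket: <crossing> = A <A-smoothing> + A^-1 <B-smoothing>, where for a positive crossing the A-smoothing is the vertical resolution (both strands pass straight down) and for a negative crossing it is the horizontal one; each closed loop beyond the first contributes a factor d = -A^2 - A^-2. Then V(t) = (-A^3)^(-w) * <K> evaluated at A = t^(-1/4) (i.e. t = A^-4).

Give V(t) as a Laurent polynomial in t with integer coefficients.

The presented braid s1 s2^-1 s1 s1 s2^-1 s1 s2^-1 s1 s1 s3^-1 s1^-1 on 4 strands reduces by inverse Markov moves (closure unchanged at each step):
  Deconjugate: the word is γ·β·γ⁻¹ with γ = s1 (prefix) and γ⁻¹ = s1^-1 (suffix); strip both.
  Destabilize: the word has the form β·s3^-1 where s3^-1 occurs only as the final letter (β ∈ B_3); drop it and the last strand → 3 strands.
Reduced to β = s2^-1 s1 s1 s2^-1 s1 s2^-1 s1 s1 on 3 strands, 8 crossings.
Compute on β:
Braid: s2^-1 s1 s1 s2^-1 s1 s2^-1 s1 s1 on 3 strands, 8 crossings.
Writhe w = (#positive) - (#negative) = 5 - 3 = 2.
Computing the Kauffman bracket via state sum. There are 2^8 = 256 states.
Each crossing splits two ways (0=vertical, 1=horizontal). The state's weight is A^(#A-smoothings - #B-smoothings) * d^(loops - 1).
Tabulate the states by total A-exponent and number of loops L (A-exp: L × count):
  A^8: L=4 ×1
  A^6: L=3 ×8
  A^4: L=2 ×26, L=4 ×2
  A^2: L=1 ×35, L=3 ×21
  A^0: L=2 ×63, L=4 ×7
  A^-2: L=3 ×55, L=5 ×1
  A^-4: L=4 ×28
  A^-6: L=5 ×8
  A^-8: L=6 ×1
Each group contributes A^e * Σ count * d^(L-1):
Powers of d = -A^2 - A^-2: d^2 = A^4 + 2 + A^-4; d^3 = -A^6 - 3*A^2 - 3*A^-2 - A^-6; d^4 = A^8 + 4*A^4 + 6 + 4*A^-4 + A^-8; d^5 = -A^10 - 5*A^6 - 10*A^2 - 10*A^-2 - 5*A^-6 - A^-10.
  A^8 * (d^3) = -A^14 - 3*A^10 - 3*A^6 - A^2
  A^6 * (8*d^2) = 8*A^10 + 16*A^6 + 8*A^2
  A^4 * (26*d + 2*d^3) = -2*A^10 - 32*A^6 - 32*A^2 - 2*A^-2
  A^2 * (35 + 21*d^2) = 21*A^6 + 77*A^2 + 21*A^-2
  A^0 * (63*d + 7*d^3) = -7*A^6 - 84*A^2 - 84*A^-2 - 7*A^-6
  A^-2 * (55*d^2 + d^4) = A^6 + 59*A^2 + 116*A^-2 + 59*A^-6 + A^-10
  A^-4 * (28*d^3) = -28*A^2 - 84*A^-2 - 84*A^-6 - 28*A^-10
  A^-6 * (8*d^4) = 8*A^2 + 32*A^-2 + 48*A^-6 + 32*A^-10 + 8*A^-14
  A^-8 * (d^5) = -A^2 - 5*A^-2 - 10*A^-6 - 10*A^-10 - 5*A^-14 - A^-18
Summing the groups: <K> = -A^14 + 3*A^10 - 4*A^6 + 6*A^2 - 6*A^-2 + 6*A^-6 - 5*A^-10 + 3*A^-14 - A^-18
Normalise by the writhe: (-A^3)^(-w) = (-A^3)^(-2) = A^-6, so f(A) = A^-6 * <K> = -A^8 + 3*A^4 - 4 + 6*A^-4 - 6*A^-8 + 6*A^-12 - 5*A^-16 + 3*A^-20 - A^-24.
Substitute A = t^(-1/4), i.e. A^e → t^(-e/4): V(t) = -t^6 + 3*t^5 - 5*t^4 + 6*t^3 - 6*t^2 + 6*t - 4 + 3*t^-1 - t^-2

Answer: -t^6 + 3*t^5 - 5*t^4 + 6*t^3 - 6*t^2 + 6*t - 4 + 3*t^-1 - t^-2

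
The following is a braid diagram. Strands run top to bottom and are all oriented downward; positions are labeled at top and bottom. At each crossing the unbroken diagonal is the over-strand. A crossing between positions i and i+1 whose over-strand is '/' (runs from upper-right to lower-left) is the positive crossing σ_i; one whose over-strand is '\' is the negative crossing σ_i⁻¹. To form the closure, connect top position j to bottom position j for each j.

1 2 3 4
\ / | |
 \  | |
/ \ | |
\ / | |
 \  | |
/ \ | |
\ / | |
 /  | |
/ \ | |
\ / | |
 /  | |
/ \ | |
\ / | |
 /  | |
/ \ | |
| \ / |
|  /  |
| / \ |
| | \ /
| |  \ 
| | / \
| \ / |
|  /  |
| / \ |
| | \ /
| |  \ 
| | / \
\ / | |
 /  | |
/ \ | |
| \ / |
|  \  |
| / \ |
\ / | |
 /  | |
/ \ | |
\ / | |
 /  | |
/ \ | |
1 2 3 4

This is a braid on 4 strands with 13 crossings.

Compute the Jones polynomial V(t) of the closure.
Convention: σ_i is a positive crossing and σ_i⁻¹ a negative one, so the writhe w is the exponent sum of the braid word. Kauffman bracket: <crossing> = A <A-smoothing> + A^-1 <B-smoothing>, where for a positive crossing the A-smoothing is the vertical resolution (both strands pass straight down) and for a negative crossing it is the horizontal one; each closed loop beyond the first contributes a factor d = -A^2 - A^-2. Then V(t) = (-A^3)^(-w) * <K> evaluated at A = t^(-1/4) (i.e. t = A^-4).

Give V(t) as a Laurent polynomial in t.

t^7 - 2*t^6 + 3*t^5 - 4*t^4 + 4*t^3 - 4*t^2 + 3*t - 1 + t^-1

Derivation:
Reading the diagram top to bottom ('/'-over between positions i,i+1 = s_i, '\'-over = s_i^-1): braid word = s1^-1 s1^-1 s1 s1 s1 s2 s3^-1 s2 s3^-1 s1 s2^-1 s1 s1.
The presented braid s1^-1 s1^-1 s1 s1 s1 s2 s3^-1 s2 s3^-1 s1 s2^-1 s1 s1 on 4 strands reduces by inverse Markov moves (closure unchanged at each step):
  Deconjugate: the word is γ·β·γ⁻¹ with γ = s1^-1 s1^-1 (prefix) and γ⁻¹ = s1 s1 (suffix); strip both.
Reduced to β = s1 s1 s1 s2 s3^-1 s2 s3^-1 s1 s2^-1 on 4 strands, 9 crossings.
Compute on β:
Braid: s1 s1 s1 s2 s3^-1 s2 s3^-1 s1 s2^-1 on 4 strands, 9 crossings.
Writhe w = (#positive) - (#negative) = 6 - 3 = 3.
State-sum expansion of <K>. There are 2^9 = 512 states.
Each crossing splits two ways (0=vertical, 1=horizontal). The state's weight is A^(#A-smoothings - #B-smoothings) * d^(loops - 1).
Tabulate the states by total A-exponent and number of loops L (A-exp: L × count):
  A^9: L=3 ×1
  A^7: L=2 ×7, L=4 ×2
  A^5: L=1 ×12, L=3 ×24
  A^3: L=2 ×66, L=4 ×18
  A^1: L=1 ×35, L=3 ×84, L=5 ×7
  A^-1: L=2 ×73, L=4 ×52, L=6 ×1
  A^-3: L=3 ×68, L=5 ×16
  A^-5: L=4 ×34, L=6 ×2
  A^-7: L=5 ×9
  A^-9: L=6 ×1
Each group contributes A^e * Σ count * d^(L-1):
Powers of d = -A^2 - A^-2: d^2 = A^4 + 2 + A^-4; d^3 = -A^6 - 3*A^2 - 3*A^-2 - A^-6; d^4 = A^8 + 4*A^4 + 6 + 4*A^-4 + A^-8; d^5 = -A^10 - 5*A^6 - 10*A^2 - 10*A^-2 - 5*A^-6 - A^-10.
  A^9 * (d^2) = A^13 + 2*A^9 + A^5
  A^7 * (7*d + 2*d^3) = -2*A^13 - 13*A^9 - 13*A^5 - 2*A
  A^5 * (12 + 24*d^2) = 24*A^9 + 60*A^5 + 24*A
  A^3 * (66*d + 18*d^3) = -18*A^9 - 120*A^5 - 120*A - 18*A^-3
  A^1 * (35 + 84*d^2 + 7*d^4) = 7*A^9 + 112*A^5 + 245*A + 112*A^-3 + 7*A^-7
  A^-1 * (73*d + 52*d^3 + d^5) = -A^9 - 57*A^5 - 239*A - 239*A^-3 - 57*A^-7 - A^-11
  A^-3 * (68*d^2 + 16*d^4) = 16*A^5 + 132*A + 232*A^-3 + 132*A^-7 + 16*A^-11
  A^-5 * (34*d^3 + 2*d^5) = -2*A^5 - 44*A - 122*A^-3 - 122*A^-7 - 44*A^-11 - 2*A^-15
  A^-7 * (9*d^4) = 9*A + 36*A^-3 + 54*A^-7 + 36*A^-11 + 9*A^-15
  A^-9 * (d^5) = -A - 5*A^-3 - 10*A^-7 - 10*A^-11 - 5*A^-15 - A^-19
Summing the groups: <K> = -A^13 + A^9 - 3*A^5 + 4*A - 4*A^-3 + 4*A^-7 - 3*A^-11 + 2*A^-15 - A^-19
Normalise by the writhe: (-A^3)^(-w) = (-A^3)^(-3) = -A^-9, so f(A) = -A^-9 * <K> = A^4 - 1 + 3*A^-4 - 4*A^-8 + 4*A^-12 - 4*A^-16 + 3*A^-20 - 2*A^-24 + A^-28.
Substitute A = t^(-1/4), i.e. A^e → t^(-e/4): V(t) = t^7 - 2*t^6 + 3*t^5 - 4*t^4 + 4*t^3 - 4*t^2 + 3*t - 1 + t^-1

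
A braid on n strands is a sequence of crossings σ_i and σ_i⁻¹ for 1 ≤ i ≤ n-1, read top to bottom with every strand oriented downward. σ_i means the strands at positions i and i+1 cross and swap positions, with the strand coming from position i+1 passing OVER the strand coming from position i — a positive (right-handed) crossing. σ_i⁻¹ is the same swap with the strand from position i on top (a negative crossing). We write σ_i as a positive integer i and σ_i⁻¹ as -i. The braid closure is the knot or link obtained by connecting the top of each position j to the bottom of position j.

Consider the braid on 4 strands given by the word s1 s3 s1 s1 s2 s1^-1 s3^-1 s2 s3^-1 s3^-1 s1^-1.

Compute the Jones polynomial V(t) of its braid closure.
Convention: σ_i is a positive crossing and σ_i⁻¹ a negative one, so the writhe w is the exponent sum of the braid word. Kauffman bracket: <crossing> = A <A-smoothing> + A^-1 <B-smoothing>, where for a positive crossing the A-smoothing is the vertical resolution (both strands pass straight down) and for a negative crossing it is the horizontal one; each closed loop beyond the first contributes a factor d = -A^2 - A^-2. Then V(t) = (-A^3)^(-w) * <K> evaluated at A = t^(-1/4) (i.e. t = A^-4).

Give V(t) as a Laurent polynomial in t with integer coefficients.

t^4 - t^3 + t^2 - 2*t + 2 - t^-1 + t^-2

Derivation:
The presented braid s1 s3 s1 s1 s2 s1^-1 s3^-1 s2 s3^-1 s3^-1 s1^-1 on 4 strands reduces by inverse Markov moves (closure unchanged at each step):
  Deconjugate: the word is γ·β·γ⁻¹ with γ = s1 s3 (prefix) and γ⁻¹ = s3^-1 s1^-1 (suffix); strip both.
Reduced to β = s1 s1 s2 s1^-1 s3^-1 s2 s3^-1 on 4 strands, 7 crossings.
Compute on β:
Braid: s1 s1 s2 s1^-1 s3^-1 s2 s3^-1 on 4 strands, 7 crossings.
Writhe w = (#positive) - (#negative) = 4 - 3 = 1.
Computing the Kauffman bracket via state sum. There are 2^7 = 128 states.
Each crossing splits two ways (0=vertical, 1=horizontal). The state's weight is A^(#A-smoothings - #B-smoothings) * d^(loops - 1).
Tabulate the states by total A-exponent and number of loops L (A-exp: L × count):
  A^7: L=3 ×1
  A^5: L=2 ×4, L=4 ×3
  A^3: L=1 ×5, L=3 ×15, L=5 ×1
  A^1: L=2 ×27, L=4 ×8
  A^-1: L=1 ×14, L=3 ×20, L=5 ×1
  A^-3: L=2 ×17, L=4 ×4
  A^-5: L=3 ×7
  A^-7: L=4 ×1
Each group contributes A^e * Σ count * d^(L-1):
Powers of d = -A^2 - A^-2: d^2 = A^4 + 2 + A^-4; d^3 = -A^6 - 3*A^2 - 3*A^-2 - A^-6; d^4 = A^8 + 4*A^4 + 6 + 4*A^-4 + A^-8.
  A^7 * (d^2) = A^11 + 2*A^7 + A^3
  A^5 * (4*d + 3*d^3) = -3*A^11 - 13*A^7 - 13*A^3 - 3*A^-1
  A^3 * (5 + 15*d^2 + d^4) = A^11 + 19*A^7 + 41*A^3 + 19*A^-1 + A^-5
  A^1 * (27*d + 8*d^3) = -8*A^7 - 51*A^3 - 51*A^-1 - 8*A^-5
  A^-1 * (14 + 20*d^2 + d^4) = A^7 + 24*A^3 + 60*A^-1 + 24*A^-5 + A^-9
  A^-3 * (17*d + 4*d^3) = -4*A^3 - 29*A^-1 - 29*A^-5 - 4*A^-9
  A^-5 * (7*d^2) = 7*A^-1 + 14*A^-5 + 7*A^-9
  A^-7 * (d^3) = -A^-1 - 3*A^-5 - 3*A^-9 - A^-13
Summing the groups: <K> = -A^11 + A^7 - 2*A^3 + 2*A^-1 - A^-5 + A^-9 - A^-13
Normalise by the writhe: (-A^3)^(-w) = (-A^3)^(-1) = -A^-3, so f(A) = -A^-3 * <K> = A^8 - A^4 + 2 - 2*A^-4 + A^-8 - A^-12 + A^-16.
Substitute A = t^(-1/4), i.e. A^e → t^(-e/4): V(t) = t^4 - t^3 + t^2 - 2*t + 2 - t^-1 + t^-2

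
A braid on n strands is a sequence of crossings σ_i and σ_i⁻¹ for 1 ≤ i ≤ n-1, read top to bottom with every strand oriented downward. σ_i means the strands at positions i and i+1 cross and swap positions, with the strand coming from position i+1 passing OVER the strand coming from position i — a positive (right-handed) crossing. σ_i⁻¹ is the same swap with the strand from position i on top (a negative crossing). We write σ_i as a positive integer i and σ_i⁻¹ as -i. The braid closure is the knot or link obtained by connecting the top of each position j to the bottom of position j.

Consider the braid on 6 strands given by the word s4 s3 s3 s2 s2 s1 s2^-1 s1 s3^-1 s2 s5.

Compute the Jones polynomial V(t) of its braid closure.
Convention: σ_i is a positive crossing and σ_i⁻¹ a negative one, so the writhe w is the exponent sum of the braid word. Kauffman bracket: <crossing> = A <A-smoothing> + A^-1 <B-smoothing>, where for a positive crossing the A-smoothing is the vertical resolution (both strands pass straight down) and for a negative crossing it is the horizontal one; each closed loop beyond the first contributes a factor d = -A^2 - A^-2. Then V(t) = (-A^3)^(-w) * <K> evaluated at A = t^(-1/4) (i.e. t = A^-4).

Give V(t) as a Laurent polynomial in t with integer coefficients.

The presented braid s4 s3 s3 s2 s2 s1 s2^-1 s1 s3^-1 s2 s5 on 6 strands reduces by inverse Markov moves (closure unchanged at each step):
  Destabilize: the word has the form β·s5 where s5 occurs only as the final letter (β ∈ B_5); drop it and the last strand → 5 strands.
Reduced to β = s4 s3 s3 s2 s2 s1 s2^-1 s1 s3^-1 s2 on 5 strands, 10 crossings.
Compute on β:
Braid: s4 s3 s3 s2 s2 s1 s2^-1 s1 s3^-1 s2 on 5 strands, 10 crossings.
Writhe w = (#positive) - (#negative) = 8 - 2 = 6.
State-sum expansion of <K>. There are 2^10 = 1024 states.
Each crossing splits two ways (0=vertical, 1=horizontal). The state's weight is A^(#A-smoothings - #B-smoothings) * d^(loops - 1).
Tabulate the states by total A-exponent and number of loops L (A-exp: L × count):
  A^10: L=3 ×1
  A^8: L=2 ×3, L=4 ×7
  A^6: L=1 ×2, L=3 ×29, L=5 ×14
  A^4: L=2 ×39, L=4 ×72, L=6 ×9
  A^2: L=1 ×17, L=3 ×137, L=5 ×54, L=7 ×2
  A^0: L=2 ×109, L=4 ×128, L=6 ×15
  A^-2: L=1 ×30, L=3 ×132, L=5 ×47, L=7 ×1
  A^-4: L=2 ×49, L=4 ×65, L=6 ×6
  A^-6: L=3 ×31, L=5 ×14
  A^-8: L=4 ×9, L=6 ×1
  A^-10: L=5 ×1
Each group contributes A^e * Σ count * d^(L-1):
Powers of d = -A^2 - A^-2: d^2 = A^4 + 2 + A^-4; d^3 = -A^6 - 3*A^2 - 3*A^-2 - A^-6; d^4 = A^8 + 4*A^4 + 6 + 4*A^-4 + A^-8; d^5 = -A^10 - 5*A^6 - 10*A^2 - 10*A^-2 - 5*A^-6 - A^-10; d^6 = A^12 + 6*A^8 + 15*A^4 + 20 + 15*A^-4 + 6*A^-8 + A^-12.
  A^10 * (d^2) = A^14 + 2*A^10 + A^6
  A^8 * (3*d + 7*d^3) = -7*A^14 - 24*A^10 - 24*A^6 - 7*A^2
  A^6 * (2 + 29*d^2 + 14*d^4) = 14*A^14 + 85*A^10 + 144*A^6 + 85*A^2 + 14*A^-2
  A^4 * (39*d + 72*d^3 + 9*d^5) = -9*A^14 - 117*A^10 - 345*A^6 - 345*A^2 - 117*A^-2 - 9*A^-6
  A^2 * (17 + 137*d^2 + 54*d^4 + 2*d^6) = 2*A^14 + 66*A^10 + 383*A^6 + 655*A^2 + 383*A^-2 + 66*A^-6 + 2*A^-10
  A^0 * (109*d + 128*d^3 + 15*d^5) = -15*A^10 - 203*A^6 - 643*A^2 - 643*A^-2 - 203*A^-6 - 15*A^-10
  A^-2 * (30 + 132*d^2 + 47*d^4 + d^6) = A^10 + 53*A^6 + 335*A^2 + 596*A^-2 + 335*A^-6 + 53*A^-10 + A^-14
  A^-4 * (49*d + 65*d^3 + 6*d^5) = -6*A^6 - 95*A^2 - 304*A^-2 - 304*A^-6 - 95*A^-10 - 6*A^-14
  A^-6 * (31*d^2 + 14*d^4) = 14*A^2 + 87*A^-2 + 146*A^-6 + 87*A^-10 + 14*A^-14
  A^-8 * (9*d^3 + d^5) = -A^2 - 14*A^-2 - 37*A^-6 - 37*A^-10 - 14*A^-14 - A^-18
  A^-10 * (d^4) = A^-2 + 4*A^-6 + 6*A^-10 + 4*A^-14 + A^-18
Summing the groups: <K> = A^14 - 2*A^10 + 3*A^6 - 2*A^2 + 3*A^-2 - 2*A^-6 + A^-10 - A^-14
Normalise by the writhe: (-A^3)^(-w) = (-A^3)^(-6) = A^-18, so f(A) = A^-18 * <K> = A^-4 - 2*A^-8 + 3*A^-12 - 2*A^-16 + 3*A^-20 - 2*A^-24 + A^-28 - A^-32.
Substitute A = t^(-1/4), i.e. A^e → t^(-e/4): V(t) = -t^8 + t^7 - 2*t^6 + 3*t^5 - 2*t^4 + 3*t^3 - 2*t^2 + t

Answer: -t^8 + t^7 - 2*t^6 + 3*t^5 - 2*t^4 + 3*t^3 - 2*t^2 + t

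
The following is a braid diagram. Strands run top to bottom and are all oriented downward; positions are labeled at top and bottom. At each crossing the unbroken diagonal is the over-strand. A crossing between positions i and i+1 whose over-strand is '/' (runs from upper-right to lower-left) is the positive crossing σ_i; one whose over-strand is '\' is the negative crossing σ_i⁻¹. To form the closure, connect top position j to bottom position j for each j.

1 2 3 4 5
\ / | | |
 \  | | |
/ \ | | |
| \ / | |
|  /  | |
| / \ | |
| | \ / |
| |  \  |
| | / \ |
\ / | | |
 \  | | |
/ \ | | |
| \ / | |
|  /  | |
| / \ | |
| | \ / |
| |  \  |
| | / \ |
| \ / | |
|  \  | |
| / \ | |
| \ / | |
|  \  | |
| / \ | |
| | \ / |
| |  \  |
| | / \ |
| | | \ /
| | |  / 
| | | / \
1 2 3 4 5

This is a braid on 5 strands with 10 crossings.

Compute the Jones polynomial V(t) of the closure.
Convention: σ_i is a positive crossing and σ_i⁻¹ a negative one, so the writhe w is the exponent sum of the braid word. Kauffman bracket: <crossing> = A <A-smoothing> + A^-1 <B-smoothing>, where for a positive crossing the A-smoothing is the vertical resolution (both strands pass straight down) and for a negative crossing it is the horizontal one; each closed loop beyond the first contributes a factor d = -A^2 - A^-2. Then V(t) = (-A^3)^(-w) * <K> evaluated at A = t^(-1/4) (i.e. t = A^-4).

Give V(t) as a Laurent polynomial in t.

2*t^-1 - 3*t^-2 + 4*t^-3 - 4*t^-4 + 4*t^-5 - 3*t^-6 + 2*t^-7 - t^-8

Derivation:
Reading the diagram top to bottom ('/'-over between positions i,i+1 = s_i, '\'-over = s_i^-1): braid word = s1^-1 s2 s3^-1 s1^-1 s2 s3^-1 s2^-1 s2^-1 s3^-1 s4.
The presented braid s1^-1 s2 s3^-1 s1^-1 s2 s3^-1 s2^-1 s2^-1 s3^-1 s4 on 5 strands reduces by inverse Markov moves (closure unchanged at each step):
  Destabilize: the word has the form β·s4 where s4 occurs only as the final letter (β ∈ B_4); drop it and the last strand → 4 strands.
Reduced to β = s1^-1 s2 s3^-1 s1^-1 s2 s3^-1 s2^-1 s2^-1 s3^-1 on 4 strands, 9 crossings.
Compute on β:
Braid: s1^-1 s2 s3^-1 s1^-1 s2 s3^-1 s2^-1 s2^-1 s3^-1 on 4 strands, 9 crossings.
Writhe w = (#positive) - (#negative) = 2 - 7 = -5.
State-sum expansion of <K>. There are 2^9 = 512 states.
Each crossing splits two ways (0=vertical, 1=horizontal). The state's weight is A^(#A-smoothings - #B-smoothings) * d^(loops - 1).
Tabulate the states by total A-exponent and number of loops L (A-exp: L × count):
  A^9: L=5 ×1
  A^7: L=4 ×9
  A^5: L=3 ×33, L=5 ×3
  A^3: L=2 ×59, L=4 ×25
  A^1: L=1 ×42, L=3 ×80, L=5 ×4
  A^-1: L=2 ×93, L=4 ×33
  A^-3: L=1 ×19, L=3 ×58, L=5 ×7
  A^-5: L=2 ×19, L=4 ×16, L=6 ×1
  A^-7: L=3 ×7, L=5 ×2
  A^-9: L=4 ×1
Each group contributes A^e * Σ count * d^(L-1):
Powers of d = -A^2 - A^-2: d^2 = A^4 + 2 + A^-4; d^3 = -A^6 - 3*A^2 - 3*A^-2 - A^-6; d^4 = A^8 + 4*A^4 + 6 + 4*A^-4 + A^-8; d^5 = -A^10 - 5*A^6 - 10*A^2 - 10*A^-2 - 5*A^-6 - A^-10.
  A^9 * (d^4) = A^17 + 4*A^13 + 6*A^9 + 4*A^5 + A
  A^7 * (9*d^3) = -9*A^13 - 27*A^9 - 27*A^5 - 9*A
  A^5 * (33*d^2 + 3*d^4) = 3*A^13 + 45*A^9 + 84*A^5 + 45*A + 3*A^-3
  A^3 * (59*d + 25*d^3) = -25*A^9 - 134*A^5 - 134*A - 25*A^-3
  A^1 * (42 + 80*d^2 + 4*d^4) = 4*A^9 + 96*A^5 + 226*A + 96*A^-3 + 4*A^-7
  A^-1 * (93*d + 33*d^3) = -33*A^5 - 192*A - 192*A^-3 - 33*A^-7
  A^-3 * (19 + 58*d^2 + 7*d^4) = 7*A^5 + 86*A + 177*A^-3 + 86*A^-7 + 7*A^-11
  A^-5 * (19*d + 16*d^3 + d^5) = -A^5 - 21*A - 77*A^-3 - 77*A^-7 - 21*A^-11 - A^-15
  A^-7 * (7*d^2 + 2*d^4) = 2*A + 15*A^-3 + 26*A^-7 + 15*A^-11 + 2*A^-15
  A^-9 * (d^3) = -A^-3 - 3*A^-7 - 3*A^-11 - A^-15
Summing the groups: <K> = A^17 - 2*A^13 + 3*A^9 - 4*A^5 + 4*A - 4*A^-3 + 3*A^-7 - 2*A^-11
Normalise by the writhe: (-A^3)^(-w) = (-A^3)^(5) = -A^15, so f(A) = -A^15 * <K> = -A^32 + 2*A^28 - 3*A^24 + 4*A^20 - 4*A^16 + 4*A^12 - 3*A^8 + 2*A^4.
Substitute A = t^(-1/4), i.e. A^e → t^(-e/4): V(t) = 2*t^-1 - 3*t^-2 + 4*t^-3 - 4*t^-4 + 4*t^-5 - 3*t^-6 + 2*t^-7 - t^-8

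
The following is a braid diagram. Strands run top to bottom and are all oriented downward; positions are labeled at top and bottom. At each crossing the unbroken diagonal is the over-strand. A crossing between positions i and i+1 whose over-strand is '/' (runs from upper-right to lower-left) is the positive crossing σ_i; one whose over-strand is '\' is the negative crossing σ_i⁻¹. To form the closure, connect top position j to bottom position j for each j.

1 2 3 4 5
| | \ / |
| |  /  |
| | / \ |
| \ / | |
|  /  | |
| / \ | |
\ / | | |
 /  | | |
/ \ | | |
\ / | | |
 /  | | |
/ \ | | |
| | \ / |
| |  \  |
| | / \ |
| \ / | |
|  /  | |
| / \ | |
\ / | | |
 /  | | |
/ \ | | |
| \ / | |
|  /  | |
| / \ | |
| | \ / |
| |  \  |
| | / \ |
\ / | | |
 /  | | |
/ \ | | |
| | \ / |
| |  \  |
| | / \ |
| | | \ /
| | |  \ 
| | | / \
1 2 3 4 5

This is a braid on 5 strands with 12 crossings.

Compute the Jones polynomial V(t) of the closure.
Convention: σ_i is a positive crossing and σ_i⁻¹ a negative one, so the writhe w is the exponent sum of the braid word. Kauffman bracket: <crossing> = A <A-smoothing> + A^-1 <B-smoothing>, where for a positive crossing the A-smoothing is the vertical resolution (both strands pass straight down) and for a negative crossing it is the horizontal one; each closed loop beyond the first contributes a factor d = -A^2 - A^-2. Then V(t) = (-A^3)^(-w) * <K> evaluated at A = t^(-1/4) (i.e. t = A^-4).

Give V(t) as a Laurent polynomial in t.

Reading the diagram top to bottom ('/'-over between positions i,i+1 = s_i, '\'-over = s_i^-1): braid word = s3 s2 s1 s1 s3^-1 s2 s1 s2 s3^-1 s1 s3^-1 s4^-1.
The presented braid s3 s2 s1 s1 s3^-1 s2 s1 s2 s3^-1 s1 s3^-1 s4^-1 on 5 strands reduces by inverse Markov moves (closure unchanged at each step):
  Destabilize: the word has the form β·s4^-1 where s4^-1 occurs only as the final letter (β ∈ B_4); drop it and the last strand → 4 strands.
  Deconjugate: the word is γ·β·γ⁻¹ with γ = s3 (prefix) and γ⁻¹ = s3^-1 (suffix); strip both.
Reduced to β = s2 s1 s1 s3^-1 s2 s1 s2 s3^-1 s1 on 4 strands, 9 crossings.
Compute on β:
Braid: s2 s1 s1 s3^-1 s2 s1 s2 s3^-1 s1 on 4 strands, 9 crossings.
Writhe w = (#positive) - (#negative) = 7 - 2 = 5.
Enumerate smoothing states for the bracket polynomial. There are 2^9 = 512 states.
For each crossing: s=0 is the vertical smoothing, s=1 horizontal. Crossing k contributes A^(sign_k * (1 - 2*s_k)); loop factor d = -A^2 - A^-2.
Tabulate the states by total A-exponent and number of loops L (A-exp: L × count):
  A^9: L=4 ×1
  A^7: L=3 ×9
  A^5: L=2 ×28, L=4 ×8
  A^3: L=1 ×32, L=3 ×48, L=5 ×4
  A^1: L=2 ×91, L=4 ×34, L=6 ×1
  A^-1: L=1 ×23, L=3 ×92, L=5 ×11
  A^-3: L=2 ×43, L=4 ×40, L=6 ×1
  A^-5: L=1 ×4, L=3 ×26, L=5 ×6
  A^-7: L=2 ×4, L=4 ×5
  A^-9: L=3 ×1
Each group contributes A^e * Σ count * d^(L-1):
Powers of d = -A^2 - A^-2: d^2 = A^4 + 2 + A^-4; d^3 = -A^6 - 3*A^2 - 3*A^-2 - A^-6; d^4 = A^8 + 4*A^4 + 6 + 4*A^-4 + A^-8; d^5 = -A^10 - 5*A^6 - 10*A^2 - 10*A^-2 - 5*A^-6 - A^-10.
  A^9 * (d^3) = -A^15 - 3*A^11 - 3*A^7 - A^3
  A^7 * (9*d^2) = 9*A^11 + 18*A^7 + 9*A^3
  A^5 * (28*d + 8*d^3) = -8*A^11 - 52*A^7 - 52*A^3 - 8*A^-1
  A^3 * (32 + 48*d^2 + 4*d^4) = 4*A^11 + 64*A^7 + 152*A^3 + 64*A^-1 + 4*A^-5
  A^1 * (91*d + 34*d^3 + d^5) = -A^11 - 39*A^7 - 203*A^3 - 203*A^-1 - 39*A^-5 - A^-9
  A^-1 * (23 + 92*d^2 + 11*d^4) = 11*A^7 + 136*A^3 + 273*A^-1 + 136*A^-5 + 11*A^-9
  A^-3 * (43*d + 40*d^3 + d^5) = -A^7 - 45*A^3 - 173*A^-1 - 173*A^-5 - 45*A^-9 - A^-13
  A^-5 * (4 + 26*d^2 + 6*d^4) = 6*A^3 + 50*A^-1 + 92*A^-5 + 50*A^-9 + 6*A^-13
  A^-7 * (4*d + 5*d^3) = -5*A^-1 - 19*A^-5 - 19*A^-9 - 5*A^-13
  A^-9 * (d^2) = A^-5 + 2*A^-9 + A^-13
Summing the groups: <K> = -A^15 + A^11 - 2*A^7 + 2*A^3 - 2*A^-1 + 2*A^-5 - 2*A^-9 + A^-13
Normalise by the writhe: (-A^3)^(-w) = (-A^3)^(-5) = -A^-15, so f(A) = -A^-15 * <K> = 1 - A^-4 + 2*A^-8 - 2*A^-12 + 2*A^-16 - 2*A^-20 + 2*A^-24 - A^-28.
Substitute A = t^(-1/4), i.e. A^e → t^(-e/4): V(t) = -t^7 + 2*t^6 - 2*t^5 + 2*t^4 - 2*t^3 + 2*t^2 - t + 1

Answer: -t^7 + 2*t^6 - 2*t^5 + 2*t^4 - 2*t^3 + 2*t^2 - t + 1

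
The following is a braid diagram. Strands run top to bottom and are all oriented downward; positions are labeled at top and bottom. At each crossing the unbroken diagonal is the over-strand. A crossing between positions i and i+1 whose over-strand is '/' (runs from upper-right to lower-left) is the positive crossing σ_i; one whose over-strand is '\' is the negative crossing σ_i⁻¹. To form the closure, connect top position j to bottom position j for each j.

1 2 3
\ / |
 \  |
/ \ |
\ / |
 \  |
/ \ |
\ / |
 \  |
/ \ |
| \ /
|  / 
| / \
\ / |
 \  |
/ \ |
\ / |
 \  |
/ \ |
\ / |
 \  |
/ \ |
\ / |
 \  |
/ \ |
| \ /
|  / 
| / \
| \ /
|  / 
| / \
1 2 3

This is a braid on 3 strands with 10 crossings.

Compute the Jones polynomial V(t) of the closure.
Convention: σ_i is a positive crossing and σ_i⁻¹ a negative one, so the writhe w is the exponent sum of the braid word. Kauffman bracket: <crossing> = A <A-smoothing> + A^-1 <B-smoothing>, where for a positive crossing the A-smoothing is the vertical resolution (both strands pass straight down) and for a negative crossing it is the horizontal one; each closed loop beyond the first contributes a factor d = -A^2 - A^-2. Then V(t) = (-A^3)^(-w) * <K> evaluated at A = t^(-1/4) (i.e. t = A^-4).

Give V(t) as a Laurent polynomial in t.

Reading the diagram top to bottom ('/'-over between positions i,i+1 = s_i, '\'-over = s_i^-1): braid word = s1^-1 s1^-1 s1^-1 s2 s1^-1 s1^-1 s1^-1 s1^-1 s2 s2.
Braid: s1^-1 s1^-1 s1^-1 s2 s1^-1 s1^-1 s1^-1 s1^-1 s2 s2 on 3 strands, 10 crossings.
Writhe w = (#positive) - (#negative) = 3 - 7 = -4.
Enumerate smoothing states for the bracket polynomial. There are 2^10 = 1024 states.
Each crossing splits two ways (0=vertical, 1=horizontal). The state's weight is A^(#A-smoothings - #B-smoothings) * d^(loops - 1).
Tabulate the states by total A-exponent and number of loops L (A-exp: L × count):
  A^10: L=8 ×1
  A^8: L=7 ×10
  A^6: L=6 ×44, L=8 ×1
  A^4: L=5 ×112, L=7 ×8
  A^2: L=4 ×182, L=6 ×28
  A^0: L=3 ×194, L=5 ×58
  A^-2: L=2 ×130, L=4 ×79, L=6 ×1
  A^-4: L=1 ×45, L=3 ×70, L=5 ×5
  A^-6: L=2 ×36, L=4 ×9
  A^-8: L=3 ×10
  A^-10: L=4 ×1
Each group contributes A^e * Σ count * d^(L-1):
Powers of d = -A^2 - A^-2: d^2 = A^4 + 2 + A^-4; d^3 = -A^6 - 3*A^2 - 3*A^-2 - A^-6; d^4 = A^8 + 4*A^4 + 6 + 4*A^-4 + A^-8; d^5 = -A^10 - 5*A^6 - 10*A^2 - 10*A^-2 - 5*A^-6 - A^-10; d^6 = A^12 + 6*A^8 + 15*A^4 + 20 + 15*A^-4 + 6*A^-8 + A^-12; d^7 = -A^14 - 7*A^10 - 21*A^6 - 35*A^2 - 35*A^-2 - 21*A^-6 - 7*A^-10 - A^-14.
  A^10 * (d^7) = -A^24 - 7*A^20 - 21*A^16 - 35*A^12 - 35*A^8 - 21*A^4 - 7 - A^-4
  A^8 * (10*d^6) = 10*A^20 + 60*A^16 + 150*A^12 + 200*A^8 + 150*A^4 + 60 + 10*A^-4
  A^6 * (44*d^5 + d^7) = -A^20 - 51*A^16 - 241*A^12 - 475*A^8 - 475*A^4 - 241 - 51*A^-4 - A^-8
  A^4 * (112*d^4 + 8*d^6) = 8*A^16 + 160*A^12 + 568*A^8 + 832*A^4 + 568 + 160*A^-4 + 8*A^-8
  A^2 * (182*d^3 + 28*d^5) = -28*A^12 - 322*A^8 - 826*A^4 - 826 - 322*A^-4 - 28*A^-8
  A^0 * (194*d^2 + 58*d^4) = 58*A^8 + 426*A^4 + 736 + 426*A^-4 + 58*A^-8
  A^-2 * (130*d + 79*d^3 + d^5) = -A^8 - 84*A^4 - 377 - 377*A^-4 - 84*A^-8 - A^-12
  A^-4 * (45 + 70*d^2 + 5*d^4) = 5*A^4 + 90 + 215*A^-4 + 90*A^-8 + 5*A^-12
  A^-6 * (36*d + 9*d^3) = -9 - 63*A^-4 - 63*A^-8 - 9*A^-12
  A^-8 * (10*d^2) = 10*A^-4 + 20*A^-8 + 10*A^-12
  A^-10 * (d^3) = -A^-4 - 3*A^-8 - 3*A^-12 - A^-16
Summing the groups: <K> = -A^24 + 2*A^20 - 4*A^16 + 6*A^12 - 7*A^8 + 7*A^4 - 6 + 6*A^-4 - 3*A^-8 + 2*A^-12 - A^-16
Normalise by the writhe: (-A^3)^(-w) = (-A^3)^(4) = A^12, so f(A) = A^12 * <K> = -A^36 + 2*A^32 - 4*A^28 + 6*A^24 - 7*A^20 + 7*A^16 - 6*A^12 + 6*A^8 - 3*A^4 + 2 - A^-4.
Substitute A = t^(-1/4), i.e. A^e → t^(-e/4): V(t) = -t + 2 - 3*t^-1 + 6*t^-2 - 6*t^-3 + 7*t^-4 - 7*t^-5 + 6*t^-6 - 4*t^-7 + 2*t^-8 - t^-9

Answer: -t + 2 - 3*t^-1 + 6*t^-2 - 6*t^-3 + 7*t^-4 - 7*t^-5 + 6*t^-6 - 4*t^-7 + 2*t^-8 - t^-9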